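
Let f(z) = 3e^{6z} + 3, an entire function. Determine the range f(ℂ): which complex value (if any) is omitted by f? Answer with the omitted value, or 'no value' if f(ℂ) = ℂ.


Little Picard bounds the complement of f(ℂ) to at most one point.
e^{6z} is never zero on ℂ, so 3·e^{6z} takes every value in ℂ ∖ {0}. Adding 3 shifts the range to ℂ ∖ {3}. Thus f omits exactly the value 3.

Omitted value: 3.


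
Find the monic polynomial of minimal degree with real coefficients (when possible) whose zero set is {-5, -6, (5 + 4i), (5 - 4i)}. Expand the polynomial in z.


The polynomial is p(z) = ∏_{α ∈ S} (z − α), where S = {-5, -6, (5 + 4i), (5 - 4i)}.
Expanding the product yields: p(z) = z^4 + z^3 -39·z^2 + 151·z + 1230.
Note conjugate pairs combine to real quadratics: (z − (5+4i))(z − (5−4i)) = z² − 10z + 41.
The resulting polynomial has degree 4 and real coefficients as required.

p(z) = z^4 + z^3 -39·z^2 + 151·z + 1230.


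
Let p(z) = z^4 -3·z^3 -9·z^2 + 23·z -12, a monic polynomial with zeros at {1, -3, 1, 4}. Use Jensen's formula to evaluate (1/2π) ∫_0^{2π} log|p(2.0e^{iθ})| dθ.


Zeros: -3, 1, 1, 4; r = 2.0.
Inside |z| < r: 1, 1. Outside (|z| ≥ r): -3, 4.
p(0) = -12, so log|p(0)| = log(12) = 2.4849.
Apply Jensen: I(r) = log|p(0)| + Σ_k log(r/|z_k|), summed over zeros inside |z| < r.
  log(r/|z_k|) for z_k = 1: log(2.0/1) = 0.6931
  log(r/|z_k|) for z_k = 1: log(2.0/1) = 0.6931
  Outside zeros (-3, 4) contribute nothing to the Jensen sum.
Sum over inside zeros: 1.3863.
I(r) = log|p(0)| + (inside sum) = 2.4849 + 1.3863 = 3.8712.
Note: since some zeros are outside |z| ≤ r, the simplified n·log(r) form does NOT apply — only the inside zeros contribute.

I(r) ≈ 3.8712.


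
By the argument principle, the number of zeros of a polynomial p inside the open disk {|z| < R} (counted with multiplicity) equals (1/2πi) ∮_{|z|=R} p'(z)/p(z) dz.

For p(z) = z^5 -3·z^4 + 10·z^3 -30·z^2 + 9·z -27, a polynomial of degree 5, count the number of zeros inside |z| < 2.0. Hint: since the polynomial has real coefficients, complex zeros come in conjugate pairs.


The zeros of p are: (0 + 3i), (0 - 3i), (0 + 1i), (0 - 1i), 3.
Their magnitudes are: 3, 3, 1, 1, 3.
Zeros with |z| < R = 2.0: (0 + 1i), (0 - 1i).
Count = 2.
By the argument principle, (1/2πi) ∮_{|z|=R} p'(z)/p(z) dz equals exactly this count.

Number of zeros inside |z| < 2.0: 2.


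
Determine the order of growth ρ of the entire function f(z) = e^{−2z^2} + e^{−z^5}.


Each summand is entire of order 2 and 5 respectively (as in the single-exponential case). The order of a sum is at most the max of the orders, so ρ ≤ 5. For the lower bound: on |z|=r choose arg z so that -1z^5 is real positive; then |e^{-1z^5}| = e^{1r^5} while |e^{-2z^2}| ≤ e^{2r^2} = o(e^{1r^5}). So |f| ≥ e^{1r^5}(1 − o(1)) and ρ ≥ 5. Hence ρ = max(2, 5) = 5.
Therefore ρ = 5.

Order ρ = 5.


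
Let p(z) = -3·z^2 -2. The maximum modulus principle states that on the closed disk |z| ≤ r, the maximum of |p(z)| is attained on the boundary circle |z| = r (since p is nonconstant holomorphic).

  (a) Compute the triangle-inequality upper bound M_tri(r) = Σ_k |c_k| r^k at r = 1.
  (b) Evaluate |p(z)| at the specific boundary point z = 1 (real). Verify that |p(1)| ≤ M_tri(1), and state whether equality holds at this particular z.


Coefficients: c_0 = -2, c_1 = 0, c_2 = -3. Radius r = 1.
Part (a). Triangle bound: M_tri(r) = Σ_k |c_k| r^k
  = |-2|·1^0 + |0|·1^1 + |-3|·1^2
  = 2 + 0 + 3 = 5.
This bounds M(r) := max_{|z|=r} |p(z)| from above; equality holds iff all terms c_k z^k can be made to align in phase at a single z on |z|=r.
Part (b). At z = 1 (real, on the circle |z| = r):
  p(1) = (-2)·1^0 + (0)·1^1 + (-3)·1^2 = -5.
  |p(1)| = 5.
Since all nonzero coefficients share the same sign, |p(1)| = 5 = M_tri(1); the triangle bound is attained at z = 1, so in fact M(r) = 5.

M_tri(1) = 5; |p(1)| = 5; equality at z=1: yes.


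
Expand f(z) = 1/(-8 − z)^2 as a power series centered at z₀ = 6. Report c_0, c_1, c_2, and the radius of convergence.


Let w = z − z₀, so z = z₀ + w.
Then -8 − z = -8 − (z₀ + w) = (-8 − z₀) − w = -14 − w.
f(z) = 1/(-14 − w)^2 = (1/(-14)^2) · (1 − w/(-14))^{−2}.
By the binomial series (1−u)^{−2} = Σ_{n≥0} C(n+1, 1) u^n for |u|<1, with u = w/(-14):
  c_n = C(n+1, 1) / (-14)^(n+2).
  c_0 = 1/(-14)^2 = 1/196.
  c_1 = 2/(-14)^3 = -1/1372.
  c_2 = 3/(-14)^4 = 3/38416.
The series is valid for |w/d| < 1, i.e. |z − z₀| < |d|.
Radius of convergence: R = |-8 − z₀| = |-14| = 14 (distance from z₀ to the singularity z = -8).

c_0 = 1/196, c_1 = -1/1372, c_2 = 3/38416; R = 14.


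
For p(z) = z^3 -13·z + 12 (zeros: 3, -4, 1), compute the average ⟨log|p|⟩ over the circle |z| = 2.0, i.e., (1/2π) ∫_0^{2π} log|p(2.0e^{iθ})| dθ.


Zeros: -4, 1, 3; r = 2.0.
Inside |z| < r: 1. Outside (|z| ≥ r): -4, 3.
p(0) = 12, so log|p(0)| = log(12) = 2.4849.
Apply Jensen: I(r) = log|p(0)| + Σ_k log(r/|z_k|), summed over zeros inside |z| < r.
  log(r/|z_k|) for z_k = 1: log(2.0/1) = 0.6931
  Outside zeros (-4, 3) contribute nothing to the Jensen sum.
Sum over inside zeros: 0.6931.
I(r) = log|p(0)| + (inside sum) = 2.4849 + 0.6931 = 3.1781.
Note: since some zeros are outside |z| ≤ r, the simplified n·log(r) form does NOT apply — only the inside zeros contribute.

I(r) ≈ 3.1781.


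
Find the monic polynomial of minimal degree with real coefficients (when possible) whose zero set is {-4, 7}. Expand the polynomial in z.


The polynomial is p(z) = ∏_{α ∈ S} (z − α), where S = {-4, 7}.
Expanding the product yields: p(z) = z^2 -3·z -28.
The resulting polynomial has degree 2 and real coefficients as required.

p(z) = z^2 -3·z -28.


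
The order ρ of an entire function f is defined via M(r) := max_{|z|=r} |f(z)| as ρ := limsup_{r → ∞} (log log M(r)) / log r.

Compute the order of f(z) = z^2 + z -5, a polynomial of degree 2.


|f(z)| ≤ Σ|c_k|·r^k = O(r^2) as r → ∞. Polynomial growth is O(e^{r^ε}) for every ε > 0 (since r^2/e^{r^ε} → 0), so ρ ≤ ε for all ε > 0, i.e. ρ = 0. Every nonconstant polynomial has order 0.
Therefore ρ = 0.

Order ρ = 0.


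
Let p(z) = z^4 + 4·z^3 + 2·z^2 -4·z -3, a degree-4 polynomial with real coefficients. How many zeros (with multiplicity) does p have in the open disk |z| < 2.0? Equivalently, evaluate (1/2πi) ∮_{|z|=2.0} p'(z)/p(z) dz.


The zeros of p are: 1, -3, -1, -1.
Their magnitudes are: 1, 3, 1, 1.
Zeros with |z| < R = 2.0: 1, -1, -1.
Count = 3.
By the argument principle, (1/2πi) ∮_{|z|=R} p'(z)/p(z) dz equals exactly this count.

Number of zeros inside |z| < 2.0: 3.


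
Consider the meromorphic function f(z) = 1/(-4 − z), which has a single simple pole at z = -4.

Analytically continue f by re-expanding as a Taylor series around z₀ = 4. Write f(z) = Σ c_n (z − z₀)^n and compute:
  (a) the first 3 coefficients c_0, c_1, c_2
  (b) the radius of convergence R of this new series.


Let w = z − z₀, so z = z₀ + w.
Then -4 − z = -4 − (z₀ + w) = (-4 − z₀) − w = -8 − w.
f(z) = 1/(-8 − w) = (1/(-8)) · 1/(1 − w/(-8)) = Σ_{n≥0} w^n / (-8)^(n+1).
So c_n = 1/(-8)^(n+1):
  c_0 = 1/(-8)^1 = -1/8.
  c_1 = 1/(-8)^2 = 1/64.
  c_2 = 1/(-8)^3 = -1/512.
The series is valid for |w/d| < 1, i.e. |z − z₀| < |d|.
Radius of convergence: R = |-4 − z₀| = |-8| = 8 (distance from z₀ to the singularity z = -4).

c_0 = -1/8, c_1 = 1/64, c_2 = -1/512; R = 8.


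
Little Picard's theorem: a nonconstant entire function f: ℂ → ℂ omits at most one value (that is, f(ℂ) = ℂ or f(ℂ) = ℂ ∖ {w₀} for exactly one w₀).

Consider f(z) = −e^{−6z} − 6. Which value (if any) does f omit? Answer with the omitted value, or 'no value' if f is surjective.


Little Picard bounds the complement of f(ℂ) to at most one point.
e^{−6z} is never zero on ℂ, so -1·e^{−6z} takes every value in ℂ ∖ {0}. Adding -6 shifts the range to ℂ ∖ {-6}. Thus f omits exactly the value -6.

Omitted value: -6.


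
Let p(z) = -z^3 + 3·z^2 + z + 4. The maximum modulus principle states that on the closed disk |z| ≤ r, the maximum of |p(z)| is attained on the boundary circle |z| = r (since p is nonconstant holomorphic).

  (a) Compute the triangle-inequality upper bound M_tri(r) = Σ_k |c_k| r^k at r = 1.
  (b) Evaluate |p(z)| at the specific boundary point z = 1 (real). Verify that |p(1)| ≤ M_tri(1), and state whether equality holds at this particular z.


Coefficients: c_0 = 4, c_1 = 1, c_2 = 3, c_3 = -1. Radius r = 1.
Part (a). Triangle bound: M_tri(r) = Σ_k |c_k| r^k
  = |4|·1^0 + |1|·1^1 + |3|·1^2 + |-1|·1^3
  = 4 + 1 + 3 + 1 = 9.
This bounds M(r) := max_{|z|=r} |p(z)| from above; equality holds iff all terms c_k z^k can be made to align in phase at a single z on |z|=r.
Part (b). At z = 1 (real, on the circle |z| = r):
  p(1) = (4)·1^0 + (1)·1^1 + (3)·1^2 + (-1)·1^3 = 7.
  |p(1)| = 7.
Check: |p(1)| = 7 ≤ 9 = M_tri(1). ✓ Equality does not hold at z = 1 (the coefficients have mixed signs, so the terms do not all align in phase there).

M_tri(1) = 9; |p(1)| = 7; equality at z=1: no.


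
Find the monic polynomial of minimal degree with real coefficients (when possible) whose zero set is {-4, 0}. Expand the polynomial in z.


The polynomial is p(z) = ∏_{α ∈ S} (z − α), where S = {-4, 0}.
Expanding the product yields: p(z) = z^2 + 4·z.
The resulting polynomial has degree 2 and real coefficients as required.

p(z) = z^2 + 4·z.


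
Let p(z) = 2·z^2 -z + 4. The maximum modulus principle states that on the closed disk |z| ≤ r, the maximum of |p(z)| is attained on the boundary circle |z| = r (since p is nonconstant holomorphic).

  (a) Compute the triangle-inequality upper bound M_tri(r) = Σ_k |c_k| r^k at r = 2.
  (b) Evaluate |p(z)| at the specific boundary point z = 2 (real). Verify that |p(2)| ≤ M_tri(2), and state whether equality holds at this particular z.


Coefficients: c_0 = 4, c_1 = -1, c_2 = 2. Radius r = 2.
Part (a). Triangle bound: M_tri(r) = Σ_k |c_k| r^k
  = |4|·2^0 + |-1|·2^1 + |2|·2^2
  = 4 + 2 + 8 = 14.
This bounds M(r) := max_{|z|=r} |p(z)| from above; equality holds iff all terms c_k z^k can be made to align in phase at a single z on |z|=r.
Part (b). At z = 2 (real, on the circle |z| = r):
  p(2) = (4)·2^0 + (-1)·2^1 + (2)·2^2 = 10.
  |p(2)| = 10.
Check: |p(2)| = 10 ≤ 14 = M_tri(2). ✓ Equality does not hold at z = 2 (the coefficients have mixed signs, so the terms do not all align in phase there).

M_tri(2) = 14; |p(2)| = 10; equality at z=2: no.


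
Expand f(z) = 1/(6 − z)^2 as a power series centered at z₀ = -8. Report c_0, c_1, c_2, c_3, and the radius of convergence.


Let w = z − z₀, so z = z₀ + w.
Then 6 − z = 6 − (z₀ + w) = (6 − z₀) − w = 14 − w.
f(z) = 1/(14 − w)^2 = (1/(14)^2) · (1 − w/(14))^{−2}.
By the binomial series (1−u)^{−2} = Σ_{n≥0} C(n+1, 1) u^n for |u|<1, with u = w/(14):
  c_n = C(n+1, 1) / (14)^(n+2).
  c_0 = 1/(14)^2 = 1/196.
  c_1 = 2/(14)^3 = 1/1372.
  c_2 = 3/(14)^4 = 3/38416.
  c_3 = 4/(14)^5 = 1/134456.
The series is valid for |w/d| < 1, i.e. |z − z₀| < |d|.
Radius of convergence: R = |6 − z₀| = |14| = 14 (distance from z₀ to the singularity z = 6).

c_0 = 1/196, c_1 = 1/1372, c_2 = 3/38416, c_3 = 1/134456; R = 14.


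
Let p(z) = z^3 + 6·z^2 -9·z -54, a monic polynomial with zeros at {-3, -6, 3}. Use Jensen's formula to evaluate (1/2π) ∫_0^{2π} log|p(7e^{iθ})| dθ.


Zeros: -6, -3, 3; r = 7.
Inside |z| < r: -6, -3, 3. Outside (|z| ≥ r): ∅.
p(0) = -54, so log|p(0)| = log(54) = 3.9890.
Apply Jensen: I(r) = log|p(0)| + Σ_k log(r/|z_k|), summed over zeros inside |z| < r.
  log(r/|z_k|) for z_k = -3: log(7/3) = 0.8473
  log(r/|z_k|) for z_k = -6: log(7/6) = 0.1542
  log(r/|z_k|) for z_k = 3: log(7/3) = 0.8473
Sum over inside zeros: 1.8487.
I(r) = log|p(0)| + (inside sum) = 3.9890 + 1.8487 = 5.8377.
Closed form (all zeros inside, monic): I(r) = n·log(r) = 3·log(7) = 5.8377. ✓

I(r) ≈ 5.8377.


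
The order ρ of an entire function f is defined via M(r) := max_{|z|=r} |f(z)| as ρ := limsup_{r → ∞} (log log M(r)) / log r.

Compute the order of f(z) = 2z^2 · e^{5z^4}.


M(r) = max_{|z|=r} |2|·|z|^2·|e^{5z^4}| = 2·r^2 · e^{5r^4} (the factors attain their maxima compatibly on |z|=r). Then log M(r) = log 2 + 2·log r + 5r^4, dominated by the last term, so log log M(r) ~ 4·log r. The polynomial factor 2z^2 contributes only a log r term and does not affect the order. ρ = 4.
Therefore ρ = 4.

Order ρ = 4.


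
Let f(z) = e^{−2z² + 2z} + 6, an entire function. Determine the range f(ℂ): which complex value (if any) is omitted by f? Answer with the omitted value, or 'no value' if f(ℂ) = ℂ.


Little Picard bounds the complement of f(ℂ) to at most one point.
The exponent g(z) = −2z² + 2z is a nonconstant polynomial, hence surjective onto ℂ. So e^{g(z)} takes every value in {e^w : w ∈ ℂ} = ℂ ∖ {0}. Adding 6 shifts the range to ℂ ∖ {6}. f omits exactly 6.

Omitted value: 6.


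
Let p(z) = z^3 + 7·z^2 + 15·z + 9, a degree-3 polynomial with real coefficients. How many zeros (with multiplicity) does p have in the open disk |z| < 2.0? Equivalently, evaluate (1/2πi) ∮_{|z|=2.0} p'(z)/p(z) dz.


The zeros of p are: -1, -3, -3.
Their magnitudes are: 1, 3, 3.
Zeros with |z| < R = 2.0: -1.
Count = 1.
By the argument principle, (1/2πi) ∮_{|z|=R} p'(z)/p(z) dz equals exactly this count.

Number of zeros inside |z| < 2.0: 1.


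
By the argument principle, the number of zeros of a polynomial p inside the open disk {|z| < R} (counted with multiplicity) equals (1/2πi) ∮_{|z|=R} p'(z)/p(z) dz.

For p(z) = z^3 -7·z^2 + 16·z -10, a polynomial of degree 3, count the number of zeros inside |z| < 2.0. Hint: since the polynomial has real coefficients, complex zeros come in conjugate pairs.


The zeros of p are: (3 + 1i), (3 - 1i), 1.
Their magnitudes are: 3.162, 3.162, 1.
Zeros with |z| < R = 2.0: 1.
Count = 1.
By the argument principle, (1/2πi) ∮_{|z|=R} p'(z)/p(z) dz equals exactly this count.

Number of zeros inside |z| < 2.0: 1.


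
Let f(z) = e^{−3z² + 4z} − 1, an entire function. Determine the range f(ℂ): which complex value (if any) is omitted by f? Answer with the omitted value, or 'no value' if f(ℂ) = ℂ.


Little Picard bounds the complement of f(ℂ) to at most one point.
The exponent g(z) = −3z² + 4z is a nonconstant polynomial, hence surjective onto ℂ. So e^{g(z)} takes every value in {e^w : w ∈ ℂ} = ℂ ∖ {0}. Adding -1 shifts the range to ℂ ∖ {-1}. f omits exactly -1.

Omitted value: -1.


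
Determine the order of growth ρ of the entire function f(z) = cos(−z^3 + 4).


Write cos(w) = (e^{iw} ± e^{−iw})/(2 or 2i), so |cos(w)| ≤ e^{|w|}. With w = −z^3 + 4, |w| ≤ 1r^3 + 4 on |z|=r, giving M(r) ≤ e^{1r^3 + 4} and ρ ≤ 3. For the lower bound, choose z on |z|=r with -1z^3 purely imaginary of modulus 1r^3; then |cos(−z^3 + 4)| grows like e^{1r^3}/2, so ρ ≥ 3. Hence ρ = 3.
Therefore ρ = 3.

Order ρ = 3.


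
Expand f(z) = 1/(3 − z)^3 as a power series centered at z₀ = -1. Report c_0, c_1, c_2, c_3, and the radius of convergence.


Let w = z − z₀, so z = z₀ + w.
Then 3 − z = 3 − (z₀ + w) = (3 − z₀) − w = 4 − w.
f(z) = 1/(4 − w)^3 = (1/(4)^3) · (1 − w/(4))^{−3}.
By the binomial series (1−u)^{−3} = Σ_{n≥0} C(n+2, 2) u^n for |u|<1, with u = w/(4):
  c_n = C(n+2, 2) / (4)^(n+3).
  c_0 = 1/(4)^3 = 1/64.
  c_1 = 3/(4)^4 = 3/256.
  c_2 = 6/(4)^5 = 3/512.
  c_3 = 10/(4)^6 = 5/2048.
The series is valid for |w/d| < 1, i.e. |z − z₀| < |d|.
Radius of convergence: R = |3 − z₀| = |4| = 4 (distance from z₀ to the singularity z = 3).

c_0 = 1/64, c_1 = 3/256, c_2 = 3/512, c_3 = 5/2048; R = 4.


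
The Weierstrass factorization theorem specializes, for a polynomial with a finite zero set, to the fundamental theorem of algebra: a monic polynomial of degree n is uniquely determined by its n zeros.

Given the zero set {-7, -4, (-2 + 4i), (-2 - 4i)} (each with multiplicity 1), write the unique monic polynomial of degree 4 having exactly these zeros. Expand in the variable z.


The polynomial is p(z) = ∏_{α ∈ S} (z − α), where S = {-7, -4, (-2 + 4i), (-2 - 4i)}.
Expanding the product yields: p(z) = z^4 + 15·z^3 + 92·z^2 + 332·z + 560.
Note conjugate pairs combine to real quadratics: (z − (-2+4i))(z − (-2−4i)) = z² + 4z + 20.
The resulting polynomial has degree 4 and real coefficients as required.

p(z) = z^4 + 15·z^3 + 92·z^2 + 332·z + 560.


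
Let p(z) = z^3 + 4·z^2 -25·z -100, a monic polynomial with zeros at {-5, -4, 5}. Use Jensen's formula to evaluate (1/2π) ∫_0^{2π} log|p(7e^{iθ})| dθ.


Zeros: -5, -4, 5; r = 7.
Inside |z| < r: -5, -4, 5. Outside (|z| ≥ r): ∅.
p(0) = -100, so log|p(0)| = log(100) = 4.6052.
Apply Jensen: I(r) = log|p(0)| + Σ_k log(r/|z_k|), summed over zeros inside |z| < r.
  log(r/|z_k|) for z_k = -5: log(7/5) = 0.3365
  log(r/|z_k|) for z_k = -4: log(7/4) = 0.5596
  log(r/|z_k|) for z_k = 5: log(7/5) = 0.3365
Sum over inside zeros: 1.2326.
I(r) = log|p(0)| + (inside sum) = 4.6052 + 1.2326 = 5.8377.
Closed form (all zeros inside, monic): I(r) = n·log(r) = 3·log(7) = 5.8377. ✓

I(r) ≈ 5.8377.


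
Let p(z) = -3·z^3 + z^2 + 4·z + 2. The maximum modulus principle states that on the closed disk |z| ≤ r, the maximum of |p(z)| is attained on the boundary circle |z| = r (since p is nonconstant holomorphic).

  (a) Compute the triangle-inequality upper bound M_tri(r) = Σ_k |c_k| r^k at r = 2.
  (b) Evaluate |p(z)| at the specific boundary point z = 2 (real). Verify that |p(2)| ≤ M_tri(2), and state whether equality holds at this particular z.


Coefficients: c_0 = 2, c_1 = 4, c_2 = 1, c_3 = -3. Radius r = 2.
Part (a). Triangle bound: M_tri(r) = Σ_k |c_k| r^k
  = |2|·2^0 + |4|·2^1 + |1|·2^2 + |-3|·2^3
  = 2 + 8 + 4 + 24 = 38.
This bounds M(r) := max_{|z|=r} |p(z)| from above; equality holds iff all terms c_k z^k can be made to align in phase at a single z on |z|=r.
Part (b). At z = 2 (real, on the circle |z| = r):
  p(2) = (2)·2^0 + (4)·2^1 + (1)·2^2 + (-3)·2^3 = -10.
  |p(2)| = 10.
Check: |p(2)| = 10 ≤ 38 = M_tri(2). ✓ Equality does not hold at z = 2 (the coefficients have mixed signs, so the terms do not all align in phase there).

M_tri(2) = 38; |p(2)| = 10; equality at z=2: no.


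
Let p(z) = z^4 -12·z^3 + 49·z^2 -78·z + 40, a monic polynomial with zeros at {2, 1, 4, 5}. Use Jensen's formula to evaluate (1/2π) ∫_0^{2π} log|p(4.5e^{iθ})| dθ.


Zeros: 1, 2, 4, 5; r = 4.5.
Inside |z| < r: 1, 2, 4. Outside (|z| ≥ r): 5.
p(0) = 40, so log|p(0)| = log(40) = 3.6889.
Apply Jensen: I(r) = log|p(0)| + Σ_k log(r/|z_k|), summed over zeros inside |z| < r.
  log(r/|z_k|) for z_k = 2: log(4.5/2) = 0.8109
  log(r/|z_k|) for z_k = 1: log(4.5/1) = 1.5041
  log(r/|z_k|) for z_k = 4: log(4.5/4) = 0.1178
  Outside zeros (5) contribute nothing to the Jensen sum.
Sum over inside zeros: 2.4328.
I(r) = log|p(0)| + (inside sum) = 3.6889 + 2.4328 = 6.1217.
Note: since some zeros are outside |z| ≤ r, the simplified n·log(r) form does NOT apply — only the inside zeros contribute.

I(r) ≈ 6.1217.


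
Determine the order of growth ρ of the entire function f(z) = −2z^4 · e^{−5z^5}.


M(r) = max_{|z|=r} |-2|·|z|^4·|e^{−5z^5}| = 2·r^4 · e^{5r^5} (the factors attain their maxima compatibly on |z|=r). Then log M(r) = log 2 + 4·log r + 5r^5, dominated by the last term, so log log M(r) ~ 5·log r. The polynomial factor -2z^4 contributes only a log r term and does not affect the order. ρ = 5.
Therefore ρ = 5.

Order ρ = 5.


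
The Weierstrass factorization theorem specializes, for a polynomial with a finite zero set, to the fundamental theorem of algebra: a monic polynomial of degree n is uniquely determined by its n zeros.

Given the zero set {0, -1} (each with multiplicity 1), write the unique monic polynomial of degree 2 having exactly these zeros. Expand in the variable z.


The polynomial is p(z) = ∏_{α ∈ S} (z − α), where S = {0, -1}.
Expanding the product yields: p(z) = z^2 + z.
The resulting polynomial has degree 2 and real coefficients as required.

p(z) = z^2 + z.


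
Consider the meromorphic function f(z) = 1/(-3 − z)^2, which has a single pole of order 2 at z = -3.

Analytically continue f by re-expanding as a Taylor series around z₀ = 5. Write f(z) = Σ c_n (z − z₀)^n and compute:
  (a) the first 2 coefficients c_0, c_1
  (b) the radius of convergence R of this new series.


Let w = z − z₀, so z = z₀ + w.
Then -3 − z = -3 − (z₀ + w) = (-3 − z₀) − w = -8 − w.
f(z) = 1/(-8 − w)^2 = (1/(-8)^2) · (1 − w/(-8))^{−2}.
By the binomial series (1−u)^{−2} = Σ_{n≥0} C(n+1, 1) u^n for |u|<1, with u = w/(-8):
  c_n = C(n+1, 1) / (-8)^(n+2).
  c_0 = 1/(-8)^2 = 1/64.
  c_1 = 2/(-8)^3 = -1/256.
The series is valid for |w/d| < 1, i.e. |z − z₀| < |d|.
Radius of convergence: R = |-3 − z₀| = |-8| = 8 (distance from z₀ to the singularity z = -3).

c_0 = 1/64, c_1 = -1/256; R = 8.


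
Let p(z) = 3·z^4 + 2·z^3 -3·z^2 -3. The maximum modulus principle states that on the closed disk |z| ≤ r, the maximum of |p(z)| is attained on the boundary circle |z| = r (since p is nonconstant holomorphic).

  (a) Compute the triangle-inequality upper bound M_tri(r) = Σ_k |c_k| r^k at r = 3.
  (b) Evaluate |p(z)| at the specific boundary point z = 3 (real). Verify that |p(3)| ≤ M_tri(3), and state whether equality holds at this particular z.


Coefficients: c_0 = -3, c_1 = 0, c_2 = -3, c_3 = 2, c_4 = 3. Radius r = 3.
Part (a). Triangle bound: M_tri(r) = Σ_k |c_k| r^k
  = |-3|·3^0 + |0|·3^1 + |-3|·3^2 + |2|·3^3 + |3|·3^4
  = 3 + 0 + 27 + 54 + 243 = 327.
This bounds M(r) := max_{|z|=r} |p(z)| from above; equality holds iff all terms c_k z^k can be made to align in phase at a single z on |z|=r.
Part (b). At z = 3 (real, on the circle |z| = r):
  p(3) = (-3)·3^0 + (0)·3^1 + (-3)·3^2 + (2)·3^3 + (3)·3^4 = 267.
  |p(3)| = 267.
Check: |p(3)| = 267 ≤ 327 = M_tri(3). ✓ Equality does not hold at z = 3 (the coefficients have mixed signs, so the terms do not all align in phase there).

M_tri(3) = 327; |p(3)| = 267; equality at z=3: no.


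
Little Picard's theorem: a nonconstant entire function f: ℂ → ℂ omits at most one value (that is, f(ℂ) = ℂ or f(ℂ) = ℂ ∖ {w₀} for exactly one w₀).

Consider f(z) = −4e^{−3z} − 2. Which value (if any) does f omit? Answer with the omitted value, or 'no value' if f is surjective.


Little Picard bounds the complement of f(ℂ) to at most one point.
e^{−3z} is never zero on ℂ, so -4·e^{−3z} takes every value in ℂ ∖ {0}. Adding -2 shifts the range to ℂ ∖ {-2}. Thus f omits exactly the value -2.

Omitted value: -2.


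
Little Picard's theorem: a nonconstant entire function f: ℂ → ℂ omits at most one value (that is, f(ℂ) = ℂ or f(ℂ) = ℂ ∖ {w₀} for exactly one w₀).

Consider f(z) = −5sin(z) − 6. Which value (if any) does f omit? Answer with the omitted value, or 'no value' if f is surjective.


Little Picard bounds the complement of f(ℂ) to at most one point.
sin is entire and surjective onto ℂ: for every w ∈ ℂ, sin(ζ) = w has a solution ζ ∈ ℂ (e.g., via the complex inverse arcsin). With ζ = z this gives z = ζ/(1). Then -5·sin(z) takes every value in -5·ℂ = ℂ, and adding -6 is a bijection of ℂ. So f is surjective and omits no value. (Note: only on the real line is sin bounded by [−1, 1].)

Omitted value: no value.


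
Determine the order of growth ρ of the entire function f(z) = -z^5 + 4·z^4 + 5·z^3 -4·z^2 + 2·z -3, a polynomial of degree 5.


|f(z)| ≤ Σ|c_k|·r^k = O(r^5) as r → ∞. Polynomial growth is O(e^{r^ε}) for every ε > 0 (since r^5/e^{r^ε} → 0), so ρ ≤ ε for all ε > 0, i.e. ρ = 0. Every nonconstant polynomial has order 0.
Therefore ρ = 0.

Order ρ = 0.


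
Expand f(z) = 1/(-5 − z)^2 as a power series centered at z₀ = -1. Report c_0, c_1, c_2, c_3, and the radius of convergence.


Let w = z − z₀, so z = z₀ + w.
Then -5 − z = -5 − (z₀ + w) = (-5 − z₀) − w = -4 − w.
f(z) = 1/(-4 − w)^2 = (1/(-4)^2) · (1 − w/(-4))^{−2}.
By the binomial series (1−u)^{−2} = Σ_{n≥0} C(n+1, 1) u^n for |u|<1, with u = w/(-4):
  c_n = C(n+1, 1) / (-4)^(n+2).
  c_0 = 1/(-4)^2 = 1/16.
  c_1 = 2/(-4)^3 = -1/32.
  c_2 = 3/(-4)^4 = 3/256.
  c_3 = 4/(-4)^5 = -1/256.
The series is valid for |w/d| < 1, i.e. |z − z₀| < |d|.
Radius of convergence: R = |-5 − z₀| = |-4| = 4 (distance from z₀ to the singularity z = -5).

c_0 = 1/16, c_1 = -1/32, c_2 = 3/256, c_3 = -1/256; R = 4.


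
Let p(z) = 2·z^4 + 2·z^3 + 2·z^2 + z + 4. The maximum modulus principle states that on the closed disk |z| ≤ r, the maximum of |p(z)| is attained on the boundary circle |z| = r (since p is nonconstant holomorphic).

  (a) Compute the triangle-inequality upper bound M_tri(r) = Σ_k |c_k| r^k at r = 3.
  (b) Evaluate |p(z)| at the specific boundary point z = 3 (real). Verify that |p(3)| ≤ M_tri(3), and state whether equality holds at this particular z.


Coefficients: c_0 = 4, c_1 = 1, c_2 = 2, c_3 = 2, c_4 = 2. Radius r = 3.
Part (a). Triangle bound: M_tri(r) = Σ_k |c_k| r^k
  = |4|·3^0 + |1|·3^1 + |2|·3^2 + |2|·3^3 + |2|·3^4
  = 4 + 3 + 18 + 54 + 162 = 241.
This bounds M(r) := max_{|z|=r} |p(z)| from above; equality holds iff all terms c_k z^k can be made to align in phase at a single z on |z|=r.
Part (b). At z = 3 (real, on the circle |z| = r):
  p(3) = (4)·3^0 + (1)·3^1 + (2)·3^2 + (2)·3^3 + (2)·3^4 = 241.
  |p(3)| = 241.
Since all nonzero coefficients share the same sign, |p(3)| = 241 = M_tri(3); the triangle bound is attained at z = 3, so in fact M(r) = 241.

M_tri(3) = 241; |p(3)| = 241; equality at z=3: yes.


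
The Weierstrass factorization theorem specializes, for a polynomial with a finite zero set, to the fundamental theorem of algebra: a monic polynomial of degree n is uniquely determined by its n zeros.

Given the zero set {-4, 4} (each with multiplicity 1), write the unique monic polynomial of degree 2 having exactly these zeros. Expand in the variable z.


The polynomial is p(z) = ∏_{α ∈ S} (z − α), where S = {-4, 4}.
Expanding the product yields: p(z) = z^2 -16.
The resulting polynomial has degree 2 and real coefficients as required.

p(z) = z^2 -16.


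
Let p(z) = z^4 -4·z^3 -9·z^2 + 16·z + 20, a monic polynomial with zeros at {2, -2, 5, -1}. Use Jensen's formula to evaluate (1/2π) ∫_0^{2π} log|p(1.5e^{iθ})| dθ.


Zeros: -2, -1, 2, 5; r = 1.5.
Inside |z| < r: -1. Outside (|z| ≥ r): -2, 2, 5.
p(0) = 20, so log|p(0)| = log(20) = 2.9957.
Apply Jensen: I(r) = log|p(0)| + Σ_k log(r/|z_k|), summed over zeros inside |z| < r.
  log(r/|z_k|) for z_k = -1: log(1.5/1) = 0.4055
  Outside zeros (-2, 2, 5) contribute nothing to the Jensen sum.
Sum over inside zeros: 0.4055.
I(r) = log|p(0)| + (inside sum) = 2.9957 + 0.4055 = 3.4012.
Note: since some zeros are outside |z| ≤ r, the simplified n·log(r) form does NOT apply — only the inside zeros contribute.

I(r) ≈ 3.4012.


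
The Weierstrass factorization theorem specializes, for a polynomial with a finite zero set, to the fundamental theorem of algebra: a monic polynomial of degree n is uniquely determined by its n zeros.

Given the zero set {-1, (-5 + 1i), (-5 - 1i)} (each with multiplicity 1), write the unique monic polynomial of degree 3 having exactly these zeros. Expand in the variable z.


The polynomial is p(z) = ∏_{α ∈ S} (z − α), where S = {-1, (-5 + 1i), (-5 - 1i)}.
Expanding the product yields: p(z) = z^3 + 11·z^2 + 36·z + 26.
Note conjugate pairs combine to real quadratics: (z − (-5+1i))(z − (-5−1i)) = z² + 10z + 26.
The resulting polynomial has degree 3 and real coefficients as required.

p(z) = z^3 + 11·z^2 + 36·z + 26.


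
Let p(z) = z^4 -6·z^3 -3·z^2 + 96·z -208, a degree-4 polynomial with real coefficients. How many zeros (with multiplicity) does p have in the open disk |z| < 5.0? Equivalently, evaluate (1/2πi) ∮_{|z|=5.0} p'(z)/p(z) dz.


The zeros of p are: 4, (3 + 2i), (3 - 2i), -4.
Their magnitudes are: 4, 3.606, 3.606, 4.
Zeros with |z| < R = 5.0: 4, (3 + 2i), (3 - 2i), -4.
Count = 4.
By the argument principle, (1/2πi) ∮_{|z|=R} p'(z)/p(z) dz equals exactly this count.

Number of zeros inside |z| < 5.0: 4.


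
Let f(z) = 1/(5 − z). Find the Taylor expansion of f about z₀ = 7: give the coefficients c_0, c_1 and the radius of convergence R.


Let w = z − z₀, so z = z₀ + w.
Then 5 − z = 5 − (z₀ + w) = (5 − z₀) − w = -2 − w.
f(z) = 1/(-2 − w) = (1/(-2)) · 1/(1 − w/(-2)) = Σ_{n≥0} w^n / (-2)^(n+1).
So c_n = 1/(-2)^(n+1):
  c_0 = 1/(-2)^1 = -1/2.
  c_1 = 1/(-2)^2 = 1/4.
The series is valid for |w/d| < 1, i.e. |z − z₀| < |d|.
Radius of convergence: R = |5 − z₀| = |-2| = 2 (distance from z₀ to the singularity z = 5).

c_0 = -1/2, c_1 = 1/4; R = 2.


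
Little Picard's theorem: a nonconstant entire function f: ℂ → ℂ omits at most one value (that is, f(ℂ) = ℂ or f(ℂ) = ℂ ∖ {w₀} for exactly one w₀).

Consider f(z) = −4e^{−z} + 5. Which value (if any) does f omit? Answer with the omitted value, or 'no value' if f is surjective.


Little Picard bounds the complement of f(ℂ) to at most one point.
e^{−z} is never zero on ℂ, so -4·e^{−z} takes every value in ℂ ∖ {0}. Adding 5 shifts the range to ℂ ∖ {5}. Thus f omits exactly the value 5.

Omitted value: 5.


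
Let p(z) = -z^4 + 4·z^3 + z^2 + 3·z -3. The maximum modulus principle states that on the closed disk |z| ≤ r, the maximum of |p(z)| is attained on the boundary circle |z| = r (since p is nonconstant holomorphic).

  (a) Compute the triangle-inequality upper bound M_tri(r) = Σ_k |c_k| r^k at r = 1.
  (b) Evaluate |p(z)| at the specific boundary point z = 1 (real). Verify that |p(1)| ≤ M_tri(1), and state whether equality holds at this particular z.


Coefficients: c_0 = -3, c_1 = 3, c_2 = 1, c_3 = 4, c_4 = -1. Radius r = 1.
Part (a). Triangle bound: M_tri(r) = Σ_k |c_k| r^k
  = |-3|·1^0 + |3|·1^1 + |1|·1^2 + |4|·1^3 + |-1|·1^4
  = 3 + 3 + 1 + 4 + 1 = 12.
This bounds M(r) := max_{|z|=r} |p(z)| from above; equality holds iff all terms c_k z^k can be made to align in phase at a single z on |z|=r.
Part (b). At z = 1 (real, on the circle |z| = r):
  p(1) = (-3)·1^0 + (3)·1^1 + (1)·1^2 + (4)·1^3 + (-1)·1^4 = 4.
  |p(1)| = 4.
Check: |p(1)| = 4 ≤ 12 = M_tri(1). ✓ Equality does not hold at z = 1 (the coefficients have mixed signs, so the terms do not all align in phase there).

M_tri(1) = 12; |p(1)| = 4; equality at z=1: no.


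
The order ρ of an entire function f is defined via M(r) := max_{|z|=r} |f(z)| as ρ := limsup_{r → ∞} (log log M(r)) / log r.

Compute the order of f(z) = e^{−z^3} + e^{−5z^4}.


Each summand is entire of order 3 and 4 respectively (as in the single-exponential case). The order of a sum is at most the max of the orders, so ρ ≤ 4. For the lower bound: on |z|=r choose arg z so that -5z^4 is real positive; then |e^{-5z^4}| = e^{5r^4} while |e^{-1z^3}| ≤ e^{1r^3} = o(e^{5r^4}). So |f| ≥ e^{5r^4}(1 − o(1)) and ρ ≥ 4. Hence ρ = max(3, 4) = 4.
Therefore ρ = 4.

Order ρ = 4.


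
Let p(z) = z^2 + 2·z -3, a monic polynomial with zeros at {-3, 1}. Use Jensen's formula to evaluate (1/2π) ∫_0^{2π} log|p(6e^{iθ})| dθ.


Zeros: -3, 1; r = 6.
Inside |z| < r: -3, 1. Outside (|z| ≥ r): ∅.
p(0) = -3, so log|p(0)| = log(3) = 1.0986.
Apply Jensen: I(r) = log|p(0)| + Σ_k log(r/|z_k|), summed over zeros inside |z| < r.
  log(r/|z_k|) for z_k = -3: log(6/3) = 0.6931
  log(r/|z_k|) for z_k = 1: log(6/1) = 1.7918
Sum over inside zeros: 2.4849.
I(r) = log|p(0)| + (inside sum) = 1.0986 + 2.4849 = 3.5835.
Closed form (all zeros inside, monic): I(r) = n·log(r) = 2·log(6) = 3.5835. ✓

I(r) ≈ 3.5835.


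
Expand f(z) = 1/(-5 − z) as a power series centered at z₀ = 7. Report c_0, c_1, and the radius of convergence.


Let w = z − z₀, so z = z₀ + w.
Then -5 − z = -5 − (z₀ + w) = (-5 − z₀) − w = -12 − w.
f(z) = 1/(-12 − w) = (1/(-12)) · 1/(1 − w/(-12)) = Σ_{n≥0} w^n / (-12)^(n+1).
So c_n = 1/(-12)^(n+1):
  c_0 = 1/(-12)^1 = -1/12.
  c_1 = 1/(-12)^2 = 1/144.
The series is valid for |w/d| < 1, i.e. |z − z₀| < |d|.
Radius of convergence: R = |-5 − z₀| = |-12| = 12 (distance from z₀ to the singularity z = -5).

c_0 = -1/12, c_1 = 1/144; R = 12.


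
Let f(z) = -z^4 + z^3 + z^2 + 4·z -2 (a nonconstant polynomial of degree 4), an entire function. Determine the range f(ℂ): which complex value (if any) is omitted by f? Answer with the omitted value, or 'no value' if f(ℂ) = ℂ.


Little Picard bounds the complement of f(ℂ) to at most one point.
For every w ∈ ℂ, the equation p(z) − w = 0 is a nonconstant polynomial in z and hence has at least one root by the fundamental theorem of algebra. So p is surjective onto ℂ, omitting no value.

Omitted value: no value.


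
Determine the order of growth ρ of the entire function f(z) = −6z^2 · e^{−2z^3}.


M(r) = max_{|z|=r} |-6|·|z|^2·|e^{−2z^3}| = 6·r^2 · e^{2r^3} (the factors attain their maxima compatibly on |z|=r). Then log M(r) = log 6 + 2·log r + 2r^3, dominated by the last term, so log log M(r) ~ 3·log r. The polynomial factor -6z^2 contributes only a log r term and does not affect the order. ρ = 3.
Therefore ρ = 3.

Order ρ = 3.


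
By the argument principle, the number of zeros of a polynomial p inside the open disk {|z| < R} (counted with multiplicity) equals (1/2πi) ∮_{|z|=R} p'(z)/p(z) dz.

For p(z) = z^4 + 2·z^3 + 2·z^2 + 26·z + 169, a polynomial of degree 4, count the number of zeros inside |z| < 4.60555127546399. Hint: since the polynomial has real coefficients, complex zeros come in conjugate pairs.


The zeros of p are: (2 + 3i), (2 - 3i), (-3 + 2i), (-3 - 2i).
Their magnitudes are: 3.606, 3.606, 3.606, 3.606.
Zeros with |z| < R = 4.60555127546399: (2 + 3i), (2 - 3i), (-3 + 2i), (-3 - 2i).
Count = 4.
By the argument principle, (1/2πi) ∮_{|z|=R} p'(z)/p(z) dz equals exactly this count.

Number of zeros inside |z| < 4.60555127546399: 4.


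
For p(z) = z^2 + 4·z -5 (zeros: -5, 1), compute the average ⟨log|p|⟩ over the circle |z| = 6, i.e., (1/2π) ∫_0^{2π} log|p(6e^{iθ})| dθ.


Zeros: -5, 1; r = 6.
Inside |z| < r: -5, 1. Outside (|z| ≥ r): ∅.
p(0) = -5, so log|p(0)| = log(5) = 1.6094.
Apply Jensen: I(r) = log|p(0)| + Σ_k log(r/|z_k|), summed over zeros inside |z| < r.
  log(r/|z_k|) for z_k = -5: log(6/5) = 0.1823
  log(r/|z_k|) for z_k = 1: log(6/1) = 1.7918
Sum over inside zeros: 1.9741.
I(r) = log|p(0)| + (inside sum) = 1.6094 + 1.9741 = 3.5835.
Closed form (all zeros inside, monic): I(r) = n·log(r) = 2·log(6) = 3.5835. ✓

I(r) ≈ 3.5835.


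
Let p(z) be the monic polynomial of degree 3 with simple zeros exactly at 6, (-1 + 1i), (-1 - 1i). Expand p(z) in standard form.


The polynomial is p(z) = ∏_{α ∈ S} (z − α), where S = {6, (-1 + 1i), (-1 - 1i)}.
Expanding the product yields: p(z) = z^3 -4·z^2 -10·z -12.
Note conjugate pairs combine to real quadratics: (z − (-1+1i))(z − (-1−1i)) = z² + 2z + 2.
The resulting polynomial has degree 3 and real coefficients as required.

p(z) = z^3 -4·z^2 -10·z -12.


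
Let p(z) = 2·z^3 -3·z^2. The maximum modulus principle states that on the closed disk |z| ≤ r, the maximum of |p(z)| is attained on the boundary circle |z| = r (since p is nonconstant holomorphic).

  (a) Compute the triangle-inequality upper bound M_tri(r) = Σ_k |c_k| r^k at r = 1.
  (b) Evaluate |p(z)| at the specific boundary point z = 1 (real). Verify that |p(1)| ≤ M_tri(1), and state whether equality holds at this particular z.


Coefficients: c_0 = 0, c_1 = 0, c_2 = -3, c_3 = 2. Radius r = 1.
Part (a). Triangle bound: M_tri(r) = Σ_k |c_k| r^k
  = |0|·1^0 + |0|·1^1 + |-3|·1^2 + |2|·1^3
  = 0 + 0 + 3 + 2 = 5.
This bounds M(r) := max_{|z|=r} |p(z)| from above; equality holds iff all terms c_k z^k can be made to align in phase at a single z on |z|=r.
Part (b). At z = 1 (real, on the circle |z| = r):
  p(1) = (0)·1^0 + (0)·1^1 + (-3)·1^2 + (2)·1^3 = -1.
  |p(1)| = 1.
Check: |p(1)| = 1 ≤ 5 = M_tri(1). ✓ Equality does not hold at z = 1 (the coefficients have mixed signs, so the terms do not all align in phase there).

M_tri(1) = 5; |p(1)| = 1; equality at z=1: no.


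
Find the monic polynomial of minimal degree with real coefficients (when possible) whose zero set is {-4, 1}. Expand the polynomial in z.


The polynomial is p(z) = ∏_{α ∈ S} (z − α), where S = {-4, 1}.
Expanding the product yields: p(z) = z^2 + 3·z -4.
The resulting polynomial has degree 2 and real coefficients as required.

p(z) = z^2 + 3·z -4.


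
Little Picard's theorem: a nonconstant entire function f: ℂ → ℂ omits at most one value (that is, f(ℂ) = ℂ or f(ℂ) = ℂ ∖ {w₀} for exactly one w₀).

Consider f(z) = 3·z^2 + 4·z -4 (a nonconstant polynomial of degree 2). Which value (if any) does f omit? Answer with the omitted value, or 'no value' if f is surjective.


Little Picard bounds the complement of f(ℂ) to at most one point.
For every w ∈ ℂ, the equation p(z) − w = 0 is a nonconstant polynomial in z and hence has at least one root by the fundamental theorem of algebra. So p is surjective onto ℂ, omitting no value.

Omitted value: no value.


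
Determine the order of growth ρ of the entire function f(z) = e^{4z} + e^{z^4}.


Each summand is entire of order 1 and 4 respectively (as in the single-exponential case). The order of a sum is at most the max of the orders, so ρ ≤ 4. For the lower bound: on |z|=r choose arg z so that 1z^4 is real positive; then |e^{1z^4}| = e^{1r^4} while |e^{4z}| ≤ e^{4r^1} = o(e^{1r^4}). So |f| ≥ e^{1r^4}(1 − o(1)) and ρ ≥ 4. Hence ρ = max(1, 4) = 4.
Therefore ρ = 4.

Order ρ = 4.


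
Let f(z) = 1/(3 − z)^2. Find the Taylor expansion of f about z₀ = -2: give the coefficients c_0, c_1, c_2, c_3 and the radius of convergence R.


Let w = z − z₀, so z = z₀ + w.
Then 3 − z = 3 − (z₀ + w) = (3 − z₀) − w = 5 − w.
f(z) = 1/(5 − w)^2 = (1/(5)^2) · (1 − w/(5))^{−2}.
By the binomial series (1−u)^{−2} = Σ_{n≥0} C(n+1, 1) u^n for |u|<1, with u = w/(5):
  c_n = C(n+1, 1) / (5)^(n+2).
  c_0 = 1/(5)^2 = 1/25.
  c_1 = 2/(5)^3 = 2/125.
  c_2 = 3/(5)^4 = 3/625.
  c_3 = 4/(5)^5 = 4/3125.
The series is valid for |w/d| < 1, i.e. |z − z₀| < |d|.
Radius of convergence: R = |3 − z₀| = |5| = 5 (distance from z₀ to the singularity z = 3).

c_0 = 1/25, c_1 = 2/125, c_2 = 3/625, c_3 = 4/3125; R = 5.


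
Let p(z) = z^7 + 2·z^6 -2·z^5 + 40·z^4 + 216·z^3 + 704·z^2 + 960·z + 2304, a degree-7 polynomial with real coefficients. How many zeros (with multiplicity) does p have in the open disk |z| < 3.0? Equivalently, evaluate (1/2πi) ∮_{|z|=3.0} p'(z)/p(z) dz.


The zeros of p are: (3 + 3i), (3 - 3i), (0 + 2i), (0 - 2i), (-2 + 2i), (-2 - 2i), -4.
Their magnitudes are: 4.243, 4.243, 2, 2, 2.828, 2.828, 4.
Zeros with |z| < R = 3.0: (0 + 2i), (0 - 2i), (-2 + 2i), (-2 - 2i).
Count = 4.
By the argument principle, (1/2πi) ∮_{|z|=R} p'(z)/p(z) dz equals exactly this count.

Number of zeros inside |z| < 3.0: 4.


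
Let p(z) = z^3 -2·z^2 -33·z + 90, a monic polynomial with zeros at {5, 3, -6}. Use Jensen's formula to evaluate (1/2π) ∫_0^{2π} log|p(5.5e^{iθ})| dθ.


Zeros: -6, 3, 5; r = 5.5.
Inside |z| < r: 3, 5. Outside (|z| ≥ r): -6.
p(0) = 90, so log|p(0)| = log(90) = 4.4998.
Apply Jensen: I(r) = log|p(0)| + Σ_k log(r/|z_k|), summed over zeros inside |z| < r.
  log(r/|z_k|) for z_k = 5: log(5.5/5) = 0.0953
  log(r/|z_k|) for z_k = 3: log(5.5/3) = 0.6061
  Outside zeros (-6) contribute nothing to the Jensen sum.
Sum over inside zeros: 0.7014.
I(r) = log|p(0)| + (inside sum) = 4.4998 + 0.7014 = 5.2013.
Note: since some zeros are outside |z| ≤ r, the simplified n·log(r) form does NOT apply — only the inside zeros contribute.

I(r) ≈ 5.2013.
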